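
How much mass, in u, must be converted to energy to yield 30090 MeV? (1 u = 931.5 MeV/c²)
m = E/c² = 32.3 u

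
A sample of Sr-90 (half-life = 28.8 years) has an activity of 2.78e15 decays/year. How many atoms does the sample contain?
N = A/λ = 1.155e17 atoms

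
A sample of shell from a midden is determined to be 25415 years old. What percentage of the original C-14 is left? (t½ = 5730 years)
N/N₀ = (1/2)^(t/t½) = 0.04622 = 4.62%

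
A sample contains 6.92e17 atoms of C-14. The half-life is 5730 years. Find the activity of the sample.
A = λN = 8.371e13 decays/year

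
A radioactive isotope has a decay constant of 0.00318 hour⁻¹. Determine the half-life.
t½ = ln(2)/λ = 218 hours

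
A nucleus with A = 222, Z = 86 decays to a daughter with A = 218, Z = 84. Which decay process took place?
ΔA = -4, ΔZ = -2 ⇒ alpha decay (α)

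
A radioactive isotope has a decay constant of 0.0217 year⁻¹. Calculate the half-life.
t½ = ln(2)/λ = 31.94 years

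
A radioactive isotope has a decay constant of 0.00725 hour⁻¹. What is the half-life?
t½ = ln(2)/λ = 95.61 hours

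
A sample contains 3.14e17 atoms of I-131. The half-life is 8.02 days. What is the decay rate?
A = λN = 2.714e16 decays/day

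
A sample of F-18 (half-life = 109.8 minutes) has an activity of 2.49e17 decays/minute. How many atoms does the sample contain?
N = A/λ = 3.944e19 atoms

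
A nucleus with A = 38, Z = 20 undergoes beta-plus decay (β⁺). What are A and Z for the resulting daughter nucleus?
Daughter: A = 38, Z = 19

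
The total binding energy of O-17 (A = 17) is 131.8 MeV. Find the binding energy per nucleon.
B.E./A = 131.8/17 = 7.753 MeV/nucleon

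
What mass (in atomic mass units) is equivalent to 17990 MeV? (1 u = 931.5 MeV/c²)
m = E/c² = 19.31 u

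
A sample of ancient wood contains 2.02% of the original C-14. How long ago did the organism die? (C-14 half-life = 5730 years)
Age = t½ × log₂(1/ratio) = 32260 years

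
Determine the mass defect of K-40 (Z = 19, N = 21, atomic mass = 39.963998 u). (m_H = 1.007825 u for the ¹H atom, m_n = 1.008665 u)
Δm = Z·m_H + N·m_n − M = 0.3666 u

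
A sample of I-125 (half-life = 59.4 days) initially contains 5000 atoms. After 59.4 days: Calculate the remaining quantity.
N = N₀(1/2)^(t/t½) = 2500 atoms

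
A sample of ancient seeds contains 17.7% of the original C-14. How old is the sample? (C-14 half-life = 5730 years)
Age = t½ × log₂(1/ratio) = 14310 years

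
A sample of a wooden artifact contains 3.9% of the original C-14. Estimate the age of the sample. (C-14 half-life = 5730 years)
Age = t½ × log₂(1/ratio) = 26820 years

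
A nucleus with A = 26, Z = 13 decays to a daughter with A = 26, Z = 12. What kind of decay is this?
ΔA = 0, ΔZ = -1 ⇒ beta-plus decay (β⁺) or electron capture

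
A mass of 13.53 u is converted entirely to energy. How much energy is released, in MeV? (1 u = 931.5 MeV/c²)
E = mc² = 12600 MeV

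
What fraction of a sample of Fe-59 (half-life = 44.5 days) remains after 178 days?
N/N₀ = (1/2)^(t/t½) = 0.0625 = 6.25%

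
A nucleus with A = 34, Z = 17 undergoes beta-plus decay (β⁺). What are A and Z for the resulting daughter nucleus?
Daughter: A = 34, Z = 16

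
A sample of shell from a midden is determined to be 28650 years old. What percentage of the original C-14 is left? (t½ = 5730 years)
N/N₀ = (1/2)^(t/t½) = 0.03125 = 3.12%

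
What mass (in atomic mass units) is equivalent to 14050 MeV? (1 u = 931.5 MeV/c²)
m = E/c² = 15.08 u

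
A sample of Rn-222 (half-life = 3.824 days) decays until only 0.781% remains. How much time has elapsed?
t = t½ × log₂(N₀/N) = 26.77 days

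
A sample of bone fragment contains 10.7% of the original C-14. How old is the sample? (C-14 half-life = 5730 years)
Age = t½ × log₂(1/ratio) = 18480 years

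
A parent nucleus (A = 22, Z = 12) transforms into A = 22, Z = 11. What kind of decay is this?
ΔA = 0, ΔZ = -1 ⇒ beta-plus decay (β⁺) or electron capture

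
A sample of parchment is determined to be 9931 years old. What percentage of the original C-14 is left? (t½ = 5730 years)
N/N₀ = (1/2)^(t/t½) = 0.3008 = 30.1%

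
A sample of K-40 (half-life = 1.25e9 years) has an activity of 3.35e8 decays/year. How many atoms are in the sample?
N = A/λ = 6.041e17 atoms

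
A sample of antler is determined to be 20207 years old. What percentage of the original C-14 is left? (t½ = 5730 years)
N/N₀ = (1/2)^(t/t½) = 0.08678 = 8.68%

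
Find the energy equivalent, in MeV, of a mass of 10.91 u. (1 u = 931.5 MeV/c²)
E = mc² = 10160 MeV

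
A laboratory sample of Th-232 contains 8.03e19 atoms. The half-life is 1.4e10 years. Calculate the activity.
A = λN = 3.976e9 decays/year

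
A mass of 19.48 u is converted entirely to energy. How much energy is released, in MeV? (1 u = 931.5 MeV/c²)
E = mc² = 18150 MeV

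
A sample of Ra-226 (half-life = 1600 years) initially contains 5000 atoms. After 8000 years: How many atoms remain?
N = N₀(1/2)^(t/t½) = 156.2 atoms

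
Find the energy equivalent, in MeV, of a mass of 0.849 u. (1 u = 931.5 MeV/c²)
E = mc² = 790.8 MeV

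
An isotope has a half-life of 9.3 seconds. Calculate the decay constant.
λ = ln(2)/t½ = 0.07453 second⁻¹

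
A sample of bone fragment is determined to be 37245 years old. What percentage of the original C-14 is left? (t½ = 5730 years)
N/N₀ = (1/2)^(t/t½) = 0.01105 = 1.1%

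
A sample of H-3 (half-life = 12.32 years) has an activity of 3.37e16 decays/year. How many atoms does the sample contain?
N = A/λ = 5.99e17 atoms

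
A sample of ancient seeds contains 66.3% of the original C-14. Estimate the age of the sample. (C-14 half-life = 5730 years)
Age = t½ × log₂(1/ratio) = 3397 years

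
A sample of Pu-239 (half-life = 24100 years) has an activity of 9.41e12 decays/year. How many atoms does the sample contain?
N = A/λ = 3.272e17 atoms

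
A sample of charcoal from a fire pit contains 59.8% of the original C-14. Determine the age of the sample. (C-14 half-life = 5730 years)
Age = t½ × log₂(1/ratio) = 4250 years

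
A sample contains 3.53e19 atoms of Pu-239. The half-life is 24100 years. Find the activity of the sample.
A = λN = 1.015e15 decays/year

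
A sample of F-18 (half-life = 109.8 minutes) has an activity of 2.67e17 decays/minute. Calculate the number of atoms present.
N = A/λ = 4.229e19 atoms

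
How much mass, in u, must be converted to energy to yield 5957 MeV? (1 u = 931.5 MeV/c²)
m = E/c² = 6.395 u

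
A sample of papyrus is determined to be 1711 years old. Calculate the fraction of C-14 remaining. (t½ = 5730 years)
N/N₀ = (1/2)^(t/t½) = 0.813 = 81.3%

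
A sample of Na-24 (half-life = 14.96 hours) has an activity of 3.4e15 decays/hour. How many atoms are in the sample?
N = A/λ = 7.338e16 atoms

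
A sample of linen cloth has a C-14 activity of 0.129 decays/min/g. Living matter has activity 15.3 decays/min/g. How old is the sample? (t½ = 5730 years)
Age = t½ × log₂(A₀/A) = 39480 years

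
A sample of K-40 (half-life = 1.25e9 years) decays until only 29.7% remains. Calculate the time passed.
t = t½ × log₂(N₀/N) = 2.189e9 years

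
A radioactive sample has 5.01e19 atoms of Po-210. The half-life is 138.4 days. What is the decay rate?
A = λN = 2.509e17 decays/day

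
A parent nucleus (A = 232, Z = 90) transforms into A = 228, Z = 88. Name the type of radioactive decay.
ΔA = -4, ΔZ = -2 ⇒ alpha decay (α)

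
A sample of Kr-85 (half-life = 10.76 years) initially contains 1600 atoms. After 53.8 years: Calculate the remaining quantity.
N = N₀(1/2)^(t/t½) = 50 atoms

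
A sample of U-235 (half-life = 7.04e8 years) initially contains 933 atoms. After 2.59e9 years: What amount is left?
N = N₀(1/2)^(t/t½) = 72.84 atoms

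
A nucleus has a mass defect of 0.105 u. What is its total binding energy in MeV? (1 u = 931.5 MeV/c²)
B.E. = Δm × 931.5 = 97.81 MeV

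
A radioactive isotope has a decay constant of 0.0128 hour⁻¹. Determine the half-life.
t½ = ln(2)/λ = 54.15 hours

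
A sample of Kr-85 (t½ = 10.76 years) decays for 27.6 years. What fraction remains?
N/N₀ = (1/2)^(t/t½) = 0.169 = 16.9%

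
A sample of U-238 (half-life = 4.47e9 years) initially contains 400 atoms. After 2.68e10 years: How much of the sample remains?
N = N₀(1/2)^(t/t½) = 6.269 atoms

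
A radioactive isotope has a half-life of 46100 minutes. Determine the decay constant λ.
λ = ln(2)/t½ = 1.504e-5 minute⁻¹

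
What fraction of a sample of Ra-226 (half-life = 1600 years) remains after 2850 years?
N/N₀ = (1/2)^(t/t½) = 0.2909 = 29.1%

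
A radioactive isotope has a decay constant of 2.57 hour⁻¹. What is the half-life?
t½ = ln(2)/λ = 0.2697 hours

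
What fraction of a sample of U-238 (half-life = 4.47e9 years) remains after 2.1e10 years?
N/N₀ = (1/2)^(t/t½) = 0.03853 = 3.85%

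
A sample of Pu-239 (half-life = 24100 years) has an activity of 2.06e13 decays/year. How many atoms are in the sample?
N = A/λ = 7.162e17 atoms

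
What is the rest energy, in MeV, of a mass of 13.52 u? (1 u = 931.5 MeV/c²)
E = mc² = 12590 MeV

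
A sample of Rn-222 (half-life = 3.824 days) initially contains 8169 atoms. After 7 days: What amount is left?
N = N₀(1/2)^(t/t½) = 2297 atoms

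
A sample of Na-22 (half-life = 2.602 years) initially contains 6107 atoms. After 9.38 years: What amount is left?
N = N₀(1/2)^(t/t½) = 501.9 atoms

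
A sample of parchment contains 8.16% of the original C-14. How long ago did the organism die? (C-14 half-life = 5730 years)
Age = t½ × log₂(1/ratio) = 20720 years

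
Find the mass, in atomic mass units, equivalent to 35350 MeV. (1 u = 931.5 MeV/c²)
m = E/c² = 37.95 u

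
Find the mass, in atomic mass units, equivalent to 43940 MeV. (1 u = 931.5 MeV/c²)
m = E/c² = 47.17 u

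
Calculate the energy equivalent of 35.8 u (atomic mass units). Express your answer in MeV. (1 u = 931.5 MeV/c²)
E = mc² = 33350 MeV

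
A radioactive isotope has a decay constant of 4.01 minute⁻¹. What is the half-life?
t½ = ln(2)/λ = 0.1729 minutes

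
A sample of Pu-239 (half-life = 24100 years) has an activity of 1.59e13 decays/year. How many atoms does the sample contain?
N = A/λ = 5.528e17 atoms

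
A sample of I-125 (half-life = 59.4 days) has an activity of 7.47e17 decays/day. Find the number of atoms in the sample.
N = A/λ = 6.401e19 atoms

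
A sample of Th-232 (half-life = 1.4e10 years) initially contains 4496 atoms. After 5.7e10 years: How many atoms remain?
N = N₀(1/2)^(t/t½) = 267.4 atoms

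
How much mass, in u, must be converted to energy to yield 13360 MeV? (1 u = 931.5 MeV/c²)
m = E/c² = 14.34 u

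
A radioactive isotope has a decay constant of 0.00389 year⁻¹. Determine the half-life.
t½ = ln(2)/λ = 178.2 years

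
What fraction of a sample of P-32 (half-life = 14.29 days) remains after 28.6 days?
N/N₀ = (1/2)^(t/t½) = 0.2498 = 25%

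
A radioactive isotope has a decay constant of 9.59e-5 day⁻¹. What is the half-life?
t½ = ln(2)/λ = 7228 days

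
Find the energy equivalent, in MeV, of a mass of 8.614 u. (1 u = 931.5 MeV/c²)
E = mc² = 8024 MeV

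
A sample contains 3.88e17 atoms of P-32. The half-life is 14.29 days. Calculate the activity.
A = λN = 1.882e16 decays/day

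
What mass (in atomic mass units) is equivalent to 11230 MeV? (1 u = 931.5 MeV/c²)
m = E/c² = 12.06 u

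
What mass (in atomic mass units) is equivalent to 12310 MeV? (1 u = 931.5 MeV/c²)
m = E/c² = 13.22 u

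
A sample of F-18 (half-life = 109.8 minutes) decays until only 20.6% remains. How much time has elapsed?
t = t½ × log₂(N₀/N) = 250.3 minutes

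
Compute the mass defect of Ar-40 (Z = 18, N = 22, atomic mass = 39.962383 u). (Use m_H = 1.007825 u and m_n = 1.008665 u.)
Δm = Z·m_H + N·m_n − M = 0.3691 u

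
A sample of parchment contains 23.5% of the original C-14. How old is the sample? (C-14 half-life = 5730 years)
Age = t½ × log₂(1/ratio) = 11970 years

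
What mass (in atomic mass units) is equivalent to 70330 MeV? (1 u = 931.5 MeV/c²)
m = E/c² = 75.5 u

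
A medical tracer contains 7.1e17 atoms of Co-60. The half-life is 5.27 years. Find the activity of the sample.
A = λN = 9.338e16 decays/year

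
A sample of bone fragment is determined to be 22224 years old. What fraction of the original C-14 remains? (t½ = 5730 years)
N/N₀ = (1/2)^(t/t½) = 0.06799 = 6.8%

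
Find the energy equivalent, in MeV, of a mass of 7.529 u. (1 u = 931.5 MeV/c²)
E = mc² = 7013 MeV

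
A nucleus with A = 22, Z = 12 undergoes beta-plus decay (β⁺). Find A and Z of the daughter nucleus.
Daughter: A = 22, Z = 11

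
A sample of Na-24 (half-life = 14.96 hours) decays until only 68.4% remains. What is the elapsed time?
t = t½ × log₂(N₀/N) = 8.197 hours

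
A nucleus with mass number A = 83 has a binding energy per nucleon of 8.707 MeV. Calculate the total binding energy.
B.E. = 8.707 × 83 = 722.7 MeV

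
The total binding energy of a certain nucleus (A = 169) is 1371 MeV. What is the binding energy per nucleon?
B.E./A = 1371/169 = 8.112 MeV/nucleon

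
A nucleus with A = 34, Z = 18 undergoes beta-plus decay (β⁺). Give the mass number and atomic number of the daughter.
Daughter: A = 34, Z = 17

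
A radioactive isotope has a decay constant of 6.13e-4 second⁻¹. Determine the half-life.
t½ = ln(2)/λ = 1131 seconds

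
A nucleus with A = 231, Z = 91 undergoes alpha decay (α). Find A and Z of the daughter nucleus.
Daughter: A = 227, Z = 89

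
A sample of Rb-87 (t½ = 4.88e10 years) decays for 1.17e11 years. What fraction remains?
N/N₀ = (1/2)^(t/t½) = 0.1898 = 19%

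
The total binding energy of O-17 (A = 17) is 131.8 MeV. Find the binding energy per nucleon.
B.E./A = 131.8/17 = 7.753 MeV/nucleon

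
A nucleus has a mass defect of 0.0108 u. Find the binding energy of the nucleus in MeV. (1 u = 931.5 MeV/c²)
B.E. = Δm × 931.5 = 10.06 MeV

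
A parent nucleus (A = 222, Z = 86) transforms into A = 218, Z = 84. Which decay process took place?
ΔA = -4, ΔZ = -2 ⇒ alpha decay (α)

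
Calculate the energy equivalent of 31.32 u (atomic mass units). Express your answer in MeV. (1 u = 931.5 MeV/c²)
E = mc² = 29170 MeV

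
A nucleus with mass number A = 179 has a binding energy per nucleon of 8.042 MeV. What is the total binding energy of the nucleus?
B.E. = 8.042 × 179 = 1440 MeV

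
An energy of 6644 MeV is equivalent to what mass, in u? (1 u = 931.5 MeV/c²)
m = E/c² = 7.133 u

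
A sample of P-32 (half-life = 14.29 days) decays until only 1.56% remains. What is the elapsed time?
t = t½ × log₂(N₀/N) = 85.77 days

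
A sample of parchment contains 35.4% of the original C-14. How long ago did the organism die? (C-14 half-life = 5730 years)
Age = t½ × log₂(1/ratio) = 8585 years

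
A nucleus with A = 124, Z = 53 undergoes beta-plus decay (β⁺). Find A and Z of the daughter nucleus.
Daughter: A = 124, Z = 52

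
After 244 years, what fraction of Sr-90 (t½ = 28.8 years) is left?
N/N₀ = (1/2)^(t/t½) = 0.002816 = 0.282%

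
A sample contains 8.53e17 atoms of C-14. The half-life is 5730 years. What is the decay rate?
A = λN = 1.032e14 decays/year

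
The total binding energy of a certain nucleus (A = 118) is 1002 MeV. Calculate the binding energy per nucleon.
B.E./A = 1002/118 = 8.492 MeV/nucleon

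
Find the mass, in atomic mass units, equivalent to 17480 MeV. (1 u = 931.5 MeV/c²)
m = E/c² = 18.77 u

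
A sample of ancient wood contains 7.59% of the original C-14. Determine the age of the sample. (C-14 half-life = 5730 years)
Age = t½ × log₂(1/ratio) = 21310 years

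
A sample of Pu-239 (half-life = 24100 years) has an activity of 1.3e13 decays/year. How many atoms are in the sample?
N = A/λ = 4.52e17 atoms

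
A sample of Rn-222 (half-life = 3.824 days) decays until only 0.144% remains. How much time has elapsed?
t = t½ × log₂(N₀/N) = 36.1 days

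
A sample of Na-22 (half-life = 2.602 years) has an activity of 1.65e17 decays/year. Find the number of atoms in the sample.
N = A/λ = 6.194e17 atoms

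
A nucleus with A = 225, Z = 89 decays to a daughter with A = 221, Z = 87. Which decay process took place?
ΔA = -4, ΔZ = -2 ⇒ alpha decay (α)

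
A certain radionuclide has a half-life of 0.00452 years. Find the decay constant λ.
λ = ln(2)/t½ = 153.4 year⁻¹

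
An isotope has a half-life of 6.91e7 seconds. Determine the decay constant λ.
λ = ln(2)/t½ = 1.003e-8 second⁻¹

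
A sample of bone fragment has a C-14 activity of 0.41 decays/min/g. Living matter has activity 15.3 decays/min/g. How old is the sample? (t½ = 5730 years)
Age = t½ × log₂(A₀/A) = 29920 years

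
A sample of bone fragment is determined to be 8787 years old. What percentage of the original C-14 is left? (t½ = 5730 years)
N/N₀ = (1/2)^(t/t½) = 0.3454 = 34.5%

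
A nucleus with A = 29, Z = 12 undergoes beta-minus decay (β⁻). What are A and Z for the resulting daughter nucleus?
Daughter: A = 29, Z = 13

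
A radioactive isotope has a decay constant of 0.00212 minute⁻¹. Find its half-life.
t½ = ln(2)/λ = 327 minutes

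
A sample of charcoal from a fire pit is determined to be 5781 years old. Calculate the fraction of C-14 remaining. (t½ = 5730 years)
N/N₀ = (1/2)^(t/t½) = 0.4969 = 49.7%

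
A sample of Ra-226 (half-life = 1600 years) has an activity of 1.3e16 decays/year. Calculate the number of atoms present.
N = A/λ = 3.001e19 atoms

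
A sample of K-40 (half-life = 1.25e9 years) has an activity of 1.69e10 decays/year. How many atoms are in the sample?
N = A/λ = 3.048e19 atoms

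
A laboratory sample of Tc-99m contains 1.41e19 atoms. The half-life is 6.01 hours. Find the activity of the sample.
A = λN = 1.626e18 decays/hour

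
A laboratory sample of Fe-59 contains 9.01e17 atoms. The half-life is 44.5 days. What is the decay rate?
A = λN = 1.403e16 decays/day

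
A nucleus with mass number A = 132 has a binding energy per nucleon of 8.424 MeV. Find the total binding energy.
B.E. = 8.424 × 132 = 1112 MeV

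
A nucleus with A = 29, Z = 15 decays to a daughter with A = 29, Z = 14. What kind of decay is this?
ΔA = 0, ΔZ = -1 ⇒ beta-plus decay (β⁺) or electron capture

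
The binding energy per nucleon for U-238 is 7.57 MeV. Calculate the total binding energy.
B.E. = 7.57 × 238 = 1802 MeV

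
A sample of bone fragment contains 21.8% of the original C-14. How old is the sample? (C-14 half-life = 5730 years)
Age = t½ × log₂(1/ratio) = 12590 years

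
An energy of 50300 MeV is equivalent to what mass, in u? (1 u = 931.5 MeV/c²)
m = E/c² = 54 u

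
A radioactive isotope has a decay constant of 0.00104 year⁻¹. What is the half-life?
t½ = ln(2)/λ = 666.5 years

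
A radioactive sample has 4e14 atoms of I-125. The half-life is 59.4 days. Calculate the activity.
A = λN = 4.668e12 decays/day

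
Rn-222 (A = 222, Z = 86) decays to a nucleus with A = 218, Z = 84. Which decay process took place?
ΔA = -4, ΔZ = -2 ⇒ alpha decay (α)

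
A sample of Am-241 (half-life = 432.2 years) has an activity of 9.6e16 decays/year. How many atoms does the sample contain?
N = A/λ = 5.986e19 atoms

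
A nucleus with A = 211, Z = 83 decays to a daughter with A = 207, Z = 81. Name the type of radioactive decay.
ΔA = -4, ΔZ = -2 ⇒ alpha decay (α)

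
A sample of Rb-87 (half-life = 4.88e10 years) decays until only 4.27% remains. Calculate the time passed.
t = t½ × log₂(N₀/N) = 2.22e11 years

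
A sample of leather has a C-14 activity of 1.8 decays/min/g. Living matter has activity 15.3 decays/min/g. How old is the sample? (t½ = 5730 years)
Age = t½ × log₂(A₀/A) = 17690 years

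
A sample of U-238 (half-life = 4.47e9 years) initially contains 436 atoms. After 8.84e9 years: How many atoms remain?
N = N₀(1/2)^(t/t½) = 110.7 atoms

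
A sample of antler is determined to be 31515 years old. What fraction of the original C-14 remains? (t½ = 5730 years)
N/N₀ = (1/2)^(t/t½) = 0.0221 = 2.21%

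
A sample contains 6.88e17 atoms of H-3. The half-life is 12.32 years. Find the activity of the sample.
A = λN = 3.871e16 decays/year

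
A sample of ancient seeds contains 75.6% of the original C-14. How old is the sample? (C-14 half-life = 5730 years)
Age = t½ × log₂(1/ratio) = 2312 years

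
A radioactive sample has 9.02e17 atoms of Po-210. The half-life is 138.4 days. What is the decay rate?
A = λN = 4.517e15 decays/day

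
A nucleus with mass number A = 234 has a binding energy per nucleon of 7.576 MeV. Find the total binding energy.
B.E. = 7.576 × 234 = 1773 MeV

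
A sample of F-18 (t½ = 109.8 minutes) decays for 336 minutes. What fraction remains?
N/N₀ = (1/2)^(t/t½) = 0.1199 = 12%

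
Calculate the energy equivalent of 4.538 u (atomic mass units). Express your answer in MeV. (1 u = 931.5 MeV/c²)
E = mc² = 4227 MeV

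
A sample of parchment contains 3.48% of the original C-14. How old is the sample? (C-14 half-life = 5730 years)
Age = t½ × log₂(1/ratio) = 27760 years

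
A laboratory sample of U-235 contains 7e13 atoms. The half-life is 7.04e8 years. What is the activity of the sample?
A = λN = 68920 decays/year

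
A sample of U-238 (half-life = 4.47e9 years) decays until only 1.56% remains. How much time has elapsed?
t = t½ × log₂(N₀/N) = 2.683e10 years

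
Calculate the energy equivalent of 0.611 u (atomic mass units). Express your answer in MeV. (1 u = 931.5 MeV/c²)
E = mc² = 569.1 MeV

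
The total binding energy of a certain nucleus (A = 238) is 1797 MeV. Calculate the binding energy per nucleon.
B.E./A = 1797/238 = 7.55 MeV/nucleon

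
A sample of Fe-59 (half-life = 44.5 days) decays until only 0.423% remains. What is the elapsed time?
t = t½ × log₂(N₀/N) = 350.9 days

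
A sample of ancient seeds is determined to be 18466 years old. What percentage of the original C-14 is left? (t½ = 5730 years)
N/N₀ = (1/2)^(t/t½) = 0.1071 = 10.7%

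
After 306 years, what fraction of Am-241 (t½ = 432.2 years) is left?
N/N₀ = (1/2)^(t/t½) = 0.6122 = 61.2%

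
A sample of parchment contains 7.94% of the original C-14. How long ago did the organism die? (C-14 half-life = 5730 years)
Age = t½ × log₂(1/ratio) = 20940 years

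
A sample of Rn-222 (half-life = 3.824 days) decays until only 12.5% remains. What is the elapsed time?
t = t½ × log₂(N₀/N) = 11.47 days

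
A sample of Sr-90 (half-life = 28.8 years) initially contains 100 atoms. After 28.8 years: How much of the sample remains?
N = N₀(1/2)^(t/t½) = 50 atoms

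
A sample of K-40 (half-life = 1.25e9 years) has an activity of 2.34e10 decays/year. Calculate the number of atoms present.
N = A/λ = 4.22e19 atoms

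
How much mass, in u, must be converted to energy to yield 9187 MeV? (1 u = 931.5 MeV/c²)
m = E/c² = 9.863 u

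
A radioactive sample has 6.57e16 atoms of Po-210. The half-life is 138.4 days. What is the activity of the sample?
A = λN = 3.29e14 decays/day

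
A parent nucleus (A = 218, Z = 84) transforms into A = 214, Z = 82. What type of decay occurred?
ΔA = -4, ΔZ = -2 ⇒ alpha decay (α)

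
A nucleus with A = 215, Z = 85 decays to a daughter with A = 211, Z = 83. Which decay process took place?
ΔA = -4, ΔZ = -2 ⇒ alpha decay (α)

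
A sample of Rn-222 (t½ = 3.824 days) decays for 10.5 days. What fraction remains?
N/N₀ = (1/2)^(t/t½) = 0.1491 = 14.9%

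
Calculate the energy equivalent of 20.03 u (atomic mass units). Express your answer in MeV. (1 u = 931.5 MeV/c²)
E = mc² = 18660 MeV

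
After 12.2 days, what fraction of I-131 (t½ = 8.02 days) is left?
N/N₀ = (1/2)^(t/t½) = 0.3484 = 34.8%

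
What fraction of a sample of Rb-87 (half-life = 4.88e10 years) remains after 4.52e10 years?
N/N₀ = (1/2)^(t/t½) = 0.5262 = 52.6%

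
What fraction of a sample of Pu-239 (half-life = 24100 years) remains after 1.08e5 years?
N/N₀ = (1/2)^(t/t½) = 0.04477 = 4.48%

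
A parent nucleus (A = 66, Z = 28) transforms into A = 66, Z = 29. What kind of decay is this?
ΔA = 0, ΔZ = +1 ⇒ beta-minus decay (β⁻)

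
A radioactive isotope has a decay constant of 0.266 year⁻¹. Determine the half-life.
t½ = ln(2)/λ = 2.606 years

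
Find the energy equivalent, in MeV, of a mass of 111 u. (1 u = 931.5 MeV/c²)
E = mc² = 1.034e5 MeV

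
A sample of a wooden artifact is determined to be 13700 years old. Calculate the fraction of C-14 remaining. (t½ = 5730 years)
N/N₀ = (1/2)^(t/t½) = 0.1907 = 19.1%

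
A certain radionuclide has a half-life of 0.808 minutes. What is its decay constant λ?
λ = ln(2)/t½ = 0.8579 minute⁻¹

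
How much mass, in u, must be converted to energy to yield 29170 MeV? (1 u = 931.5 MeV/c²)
m = E/c² = 31.32 u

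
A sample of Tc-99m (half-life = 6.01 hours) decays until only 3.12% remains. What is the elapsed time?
t = t½ × log₂(N₀/N) = 30.06 hours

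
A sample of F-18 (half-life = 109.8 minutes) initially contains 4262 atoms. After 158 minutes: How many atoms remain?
N = N₀(1/2)^(t/t½) = 1572 atoms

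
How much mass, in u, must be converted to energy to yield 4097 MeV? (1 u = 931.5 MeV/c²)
m = E/c² = 4.398 u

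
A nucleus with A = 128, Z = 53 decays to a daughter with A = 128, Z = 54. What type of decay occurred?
ΔA = 0, ΔZ = +1 ⇒ beta-minus decay (β⁻)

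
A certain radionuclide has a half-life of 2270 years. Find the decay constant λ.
λ = ln(2)/t½ = 3.054e-4 year⁻¹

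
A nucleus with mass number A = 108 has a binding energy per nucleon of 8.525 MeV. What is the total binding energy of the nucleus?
B.E. = 8.525 × 108 = 920.7 MeV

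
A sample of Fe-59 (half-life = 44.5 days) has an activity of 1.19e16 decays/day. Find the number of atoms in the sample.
N = A/λ = 7.64e17 atoms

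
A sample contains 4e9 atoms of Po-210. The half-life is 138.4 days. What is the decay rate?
A = λN = 2.003e7 decays/day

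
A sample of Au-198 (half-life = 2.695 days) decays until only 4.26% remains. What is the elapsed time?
t = t½ × log₂(N₀/N) = 12.27 days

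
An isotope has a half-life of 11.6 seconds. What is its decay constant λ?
λ = ln(2)/t½ = 0.05975 second⁻¹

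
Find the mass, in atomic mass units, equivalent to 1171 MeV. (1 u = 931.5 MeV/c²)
m = E/c² = 1.257 u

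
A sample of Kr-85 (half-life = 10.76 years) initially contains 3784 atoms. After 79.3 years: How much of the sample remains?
N = N₀(1/2)^(t/t½) = 22.88 atoms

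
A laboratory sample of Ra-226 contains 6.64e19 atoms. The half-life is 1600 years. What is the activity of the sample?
A = λN = 2.877e16 decays/year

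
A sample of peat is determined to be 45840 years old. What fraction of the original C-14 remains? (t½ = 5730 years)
N/N₀ = (1/2)^(t/t½) = 0.003906 = 0.391%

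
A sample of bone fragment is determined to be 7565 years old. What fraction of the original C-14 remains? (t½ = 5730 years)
N/N₀ = (1/2)^(t/t½) = 0.4005 = 40%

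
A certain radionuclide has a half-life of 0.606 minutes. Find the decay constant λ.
λ = ln(2)/t½ = 1.144 minute⁻¹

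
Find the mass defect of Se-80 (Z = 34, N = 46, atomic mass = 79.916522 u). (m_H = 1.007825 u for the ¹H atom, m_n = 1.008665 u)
Δm = Z·m_H + N·m_n − M = 0.7481 u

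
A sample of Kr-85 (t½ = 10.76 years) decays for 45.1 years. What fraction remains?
N/N₀ = (1/2)^(t/t½) = 0.05473 = 5.47%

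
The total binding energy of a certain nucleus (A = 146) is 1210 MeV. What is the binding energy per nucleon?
B.E./A = 1210/146 = 8.288 MeV/nucleon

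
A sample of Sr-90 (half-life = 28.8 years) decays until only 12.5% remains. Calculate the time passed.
t = t½ × log₂(N₀/N) = 86.4 years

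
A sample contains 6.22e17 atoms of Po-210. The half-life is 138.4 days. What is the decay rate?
A = λN = 3.115e15 decays/day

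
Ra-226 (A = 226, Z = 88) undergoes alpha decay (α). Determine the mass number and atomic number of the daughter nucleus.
Daughter: A = 222, Z = 86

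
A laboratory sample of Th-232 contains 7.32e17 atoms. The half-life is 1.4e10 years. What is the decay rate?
A = λN = 3.624e7 decays/year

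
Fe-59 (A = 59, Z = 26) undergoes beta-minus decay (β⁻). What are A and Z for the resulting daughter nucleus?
Daughter: A = 59, Z = 27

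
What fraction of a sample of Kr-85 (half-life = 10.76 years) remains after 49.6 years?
N/N₀ = (1/2)^(t/t½) = 0.04096 = 4.1%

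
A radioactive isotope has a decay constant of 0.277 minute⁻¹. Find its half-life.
t½ = ln(2)/λ = 2.502 minutes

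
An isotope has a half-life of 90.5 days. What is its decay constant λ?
λ = ln(2)/t½ = 0.007659 day⁻¹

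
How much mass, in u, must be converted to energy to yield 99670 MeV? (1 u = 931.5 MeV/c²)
m = E/c² = 107 u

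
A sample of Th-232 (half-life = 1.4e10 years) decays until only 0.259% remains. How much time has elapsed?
t = t½ × log₂(N₀/N) = 1.203e11 years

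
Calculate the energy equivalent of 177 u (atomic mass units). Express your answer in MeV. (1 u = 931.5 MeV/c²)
E = mc² = 1.649e5 MeV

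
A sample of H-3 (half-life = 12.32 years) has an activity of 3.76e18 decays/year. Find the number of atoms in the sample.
N = A/λ = 6.683e19 atoms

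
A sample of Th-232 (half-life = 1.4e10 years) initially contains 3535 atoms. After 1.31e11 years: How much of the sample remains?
N = N₀(1/2)^(t/t½) = 5.39 atoms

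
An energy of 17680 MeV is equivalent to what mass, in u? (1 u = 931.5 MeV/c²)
m = E/c² = 18.98 u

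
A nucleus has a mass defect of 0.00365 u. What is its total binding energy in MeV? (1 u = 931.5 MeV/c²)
B.E. = Δm × 931.5 = 3.4 MeV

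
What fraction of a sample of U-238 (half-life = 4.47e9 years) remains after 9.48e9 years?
N/N₀ = (1/2)^(t/t½) = 0.2299 = 23%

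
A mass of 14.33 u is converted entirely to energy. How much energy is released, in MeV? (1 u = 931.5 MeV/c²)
E = mc² = 13350 MeV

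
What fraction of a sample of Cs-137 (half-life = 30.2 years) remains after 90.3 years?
N/N₀ = (1/2)^(t/t½) = 0.1259 = 12.6%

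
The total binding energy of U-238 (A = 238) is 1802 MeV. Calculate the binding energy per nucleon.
B.E./A = 1802/238 = 7.571 MeV/nucleon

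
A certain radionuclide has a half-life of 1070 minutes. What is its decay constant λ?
λ = ln(2)/t½ = 6.478e-4 minute⁻¹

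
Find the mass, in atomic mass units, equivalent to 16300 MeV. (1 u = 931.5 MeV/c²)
m = E/c² = 17.5 u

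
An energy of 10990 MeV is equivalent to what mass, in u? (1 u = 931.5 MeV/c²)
m = E/c² = 11.8 u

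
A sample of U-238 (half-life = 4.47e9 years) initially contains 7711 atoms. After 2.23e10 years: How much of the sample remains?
N = N₀(1/2)^(t/t½) = 242.8 atoms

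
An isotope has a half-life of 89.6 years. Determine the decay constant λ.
λ = ln(2)/t½ = 0.007736 year⁻¹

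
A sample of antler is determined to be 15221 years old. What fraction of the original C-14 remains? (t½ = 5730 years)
N/N₀ = (1/2)^(t/t½) = 0.1586 = 15.9%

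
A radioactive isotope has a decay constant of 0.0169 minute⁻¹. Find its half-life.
t½ = ln(2)/λ = 41.01 minutes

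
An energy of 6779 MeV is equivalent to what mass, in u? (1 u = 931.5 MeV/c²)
m = E/c² = 7.278 u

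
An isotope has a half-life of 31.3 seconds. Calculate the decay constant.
λ = ln(2)/t½ = 0.02215 second⁻¹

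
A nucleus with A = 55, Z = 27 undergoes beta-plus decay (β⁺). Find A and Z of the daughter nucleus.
Daughter: A = 55, Z = 26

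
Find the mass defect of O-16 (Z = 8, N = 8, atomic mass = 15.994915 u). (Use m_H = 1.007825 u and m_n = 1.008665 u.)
Δm = Z·m_H + N·m_n − M = 0.137 u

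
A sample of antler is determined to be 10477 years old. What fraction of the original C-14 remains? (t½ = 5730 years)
N/N₀ = (1/2)^(t/t½) = 0.2816 = 28.2%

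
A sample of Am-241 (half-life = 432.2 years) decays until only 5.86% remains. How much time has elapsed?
t = t½ × log₂(N₀/N) = 1769 years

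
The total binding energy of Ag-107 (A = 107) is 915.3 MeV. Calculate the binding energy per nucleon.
B.E./A = 915.3/107 = 8.554 MeV/nucleon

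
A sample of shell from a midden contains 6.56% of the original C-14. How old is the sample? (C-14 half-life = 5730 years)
Age = t½ × log₂(1/ratio) = 22520 years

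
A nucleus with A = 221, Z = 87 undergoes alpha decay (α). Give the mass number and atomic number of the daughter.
Daughter: A = 217, Z = 85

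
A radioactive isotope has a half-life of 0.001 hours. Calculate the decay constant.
λ = ln(2)/t½ = 693.1 hour⁻¹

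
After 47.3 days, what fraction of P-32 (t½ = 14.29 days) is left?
N/N₀ = (1/2)^(t/t½) = 0.1008 = 10.1%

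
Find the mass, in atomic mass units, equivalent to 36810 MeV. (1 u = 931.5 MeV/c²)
m = E/c² = 39.52 u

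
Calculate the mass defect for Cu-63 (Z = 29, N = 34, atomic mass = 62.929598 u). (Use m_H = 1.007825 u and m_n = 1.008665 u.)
Δm = Z·m_H + N·m_n − M = 0.5919 u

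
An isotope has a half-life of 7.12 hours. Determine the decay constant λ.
λ = ln(2)/t½ = 0.09735 hour⁻¹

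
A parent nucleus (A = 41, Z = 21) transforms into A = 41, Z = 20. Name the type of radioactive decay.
ΔA = 0, ΔZ = -1 ⇒ beta-plus decay (β⁺) or electron capture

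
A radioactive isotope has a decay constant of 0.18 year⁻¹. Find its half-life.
t½ = ln(2)/λ = 3.851 years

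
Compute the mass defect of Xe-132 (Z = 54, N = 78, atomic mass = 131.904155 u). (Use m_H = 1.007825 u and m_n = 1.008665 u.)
Δm = Z·m_H + N·m_n − M = 1.194 u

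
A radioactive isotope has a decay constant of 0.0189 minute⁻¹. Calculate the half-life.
t½ = ln(2)/λ = 36.67 minutes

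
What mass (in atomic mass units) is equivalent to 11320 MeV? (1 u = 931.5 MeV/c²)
m = E/c² = 12.15 u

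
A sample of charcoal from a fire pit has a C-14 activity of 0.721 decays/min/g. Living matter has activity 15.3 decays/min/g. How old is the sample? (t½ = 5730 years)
Age = t½ × log₂(A₀/A) = 25250 years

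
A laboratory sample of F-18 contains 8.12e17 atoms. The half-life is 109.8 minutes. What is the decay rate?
A = λN = 5.126e15 decays/minute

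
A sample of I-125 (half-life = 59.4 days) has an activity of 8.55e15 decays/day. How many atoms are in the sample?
N = A/λ = 7.327e17 atoms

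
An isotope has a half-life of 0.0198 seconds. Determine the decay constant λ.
λ = ln(2)/t½ = 35.01 second⁻¹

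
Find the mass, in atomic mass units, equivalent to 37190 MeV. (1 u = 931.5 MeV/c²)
m = E/c² = 39.92 u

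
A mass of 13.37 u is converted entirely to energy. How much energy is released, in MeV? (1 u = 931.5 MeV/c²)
E = mc² = 12450 MeV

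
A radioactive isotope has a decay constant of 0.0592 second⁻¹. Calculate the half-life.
t½ = ln(2)/λ = 11.71 seconds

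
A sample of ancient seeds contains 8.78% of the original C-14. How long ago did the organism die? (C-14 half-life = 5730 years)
Age = t½ × log₂(1/ratio) = 20110 years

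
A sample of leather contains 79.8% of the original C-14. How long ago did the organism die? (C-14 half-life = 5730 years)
Age = t½ × log₂(1/ratio) = 1865 years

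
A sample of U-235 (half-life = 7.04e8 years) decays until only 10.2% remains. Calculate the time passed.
t = t½ × log₂(N₀/N) = 2.319e9 years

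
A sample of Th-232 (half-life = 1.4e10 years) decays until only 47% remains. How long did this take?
t = t½ × log₂(N₀/N) = 1.525e10 years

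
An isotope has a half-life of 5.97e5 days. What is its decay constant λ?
λ = ln(2)/t½ = 1.161e-6 day⁻¹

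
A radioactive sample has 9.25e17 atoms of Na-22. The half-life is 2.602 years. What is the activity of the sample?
A = λN = 2.464e17 decays/year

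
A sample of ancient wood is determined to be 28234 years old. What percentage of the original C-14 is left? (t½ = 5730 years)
N/N₀ = (1/2)^(t/t½) = 0.03286 = 3.29%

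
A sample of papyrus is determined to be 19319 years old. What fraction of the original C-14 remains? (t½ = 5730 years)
N/N₀ = (1/2)^(t/t½) = 0.09662 = 9.66%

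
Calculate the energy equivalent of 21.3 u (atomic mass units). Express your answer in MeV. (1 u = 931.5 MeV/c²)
E = mc² = 19840 MeV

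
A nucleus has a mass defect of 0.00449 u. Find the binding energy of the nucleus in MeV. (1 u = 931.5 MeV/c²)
B.E. = Δm × 931.5 = 4.182 MeV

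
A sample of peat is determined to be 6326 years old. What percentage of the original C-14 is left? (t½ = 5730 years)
N/N₀ = (1/2)^(t/t½) = 0.4652 = 46.5%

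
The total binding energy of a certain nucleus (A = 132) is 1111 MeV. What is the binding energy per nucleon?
B.E./A = 1111/132 = 8.417 MeV/nucleon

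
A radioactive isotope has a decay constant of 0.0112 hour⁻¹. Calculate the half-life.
t½ = ln(2)/λ = 61.89 hours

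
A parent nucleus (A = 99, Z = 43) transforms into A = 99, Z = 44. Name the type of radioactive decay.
ΔA = 0, ΔZ = +1 ⇒ beta-minus decay (β⁻)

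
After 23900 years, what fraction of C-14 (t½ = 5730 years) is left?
N/N₀ = (1/2)^(t/t½) = 0.05551 = 5.55%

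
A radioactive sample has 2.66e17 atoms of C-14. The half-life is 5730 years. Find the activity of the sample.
A = λN = 3.218e13 decays/year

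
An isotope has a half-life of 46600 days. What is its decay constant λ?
λ = ln(2)/t½ = 1.487e-5 day⁻¹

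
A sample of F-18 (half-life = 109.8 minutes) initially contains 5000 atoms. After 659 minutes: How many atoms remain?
N = N₀(1/2)^(t/t½) = 78.03 atoms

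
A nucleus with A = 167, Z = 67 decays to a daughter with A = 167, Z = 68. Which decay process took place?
ΔA = 0, ΔZ = +1 ⇒ beta-minus decay (β⁻)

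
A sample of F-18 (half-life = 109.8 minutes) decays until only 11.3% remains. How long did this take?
t = t½ × log₂(N₀/N) = 345.4 minutes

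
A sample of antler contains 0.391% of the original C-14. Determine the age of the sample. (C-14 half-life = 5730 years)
Age = t½ × log₂(1/ratio) = 45830 years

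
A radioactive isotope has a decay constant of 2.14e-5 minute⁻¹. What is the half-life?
t½ = ln(2)/λ = 32390 minutes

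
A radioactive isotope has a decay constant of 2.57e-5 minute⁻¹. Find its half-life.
t½ = ln(2)/λ = 26970 minutes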